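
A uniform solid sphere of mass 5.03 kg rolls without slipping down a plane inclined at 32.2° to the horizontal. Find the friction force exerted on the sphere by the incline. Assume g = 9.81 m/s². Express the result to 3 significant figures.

f ≈ 7.51 N

For this body I = (2/5)MR², i.e. k = I/(MR²) = 0.4.
Along the incline Mg sinθ − f = Ma, and torque about the center fR = Iα = kMR²(a/R) gives f = kMa.
Combining, a = g sinθ/(1+k) and f = kMa = kMg sinθ/(1+k).
f = 0.4 × 5.03 × 9.81 × sin32.2° / 1.4 ≈ 7.51 N.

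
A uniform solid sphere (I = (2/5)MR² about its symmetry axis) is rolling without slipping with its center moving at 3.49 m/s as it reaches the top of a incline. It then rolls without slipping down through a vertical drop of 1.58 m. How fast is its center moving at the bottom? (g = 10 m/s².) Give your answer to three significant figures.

v ≈ 5.90 m/s

Here I = (2/5)MR², so the shape factor k = I/(MR²) = 0.4.
Pure rolling means v = ωR; then KE = ½Mv² + ½I(v/R)² = ½(1+k)Mv² = (7/10)Mv².
Conserving energy between top and bottom: (7/10)Mv² = (7/10)Mv₀² + Mgh, hence v² = v₀² + 2gh/(1+k).
v = √(3.49² + 2×10×1.58/1.4) = √34.75 ≈ 5.90 m/s.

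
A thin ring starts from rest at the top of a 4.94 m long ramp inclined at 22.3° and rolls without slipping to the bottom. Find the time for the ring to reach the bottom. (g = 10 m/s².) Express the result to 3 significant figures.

For this body I = MR², i.e. k = I/(MR²) = 1.
Translational: Mg sinθ − f = Ma. Rotational about the CM: fR = Iα = kMRa, so f = kMa.
Hence a = g sinθ/(1+k) = 10×sin22.3°/2 = 1.897 m/s².
With constant a from rest, t = √(2L/a) = √(2·4.94/1.897) ≈ 2.28 s.

t ≈ 2.28 s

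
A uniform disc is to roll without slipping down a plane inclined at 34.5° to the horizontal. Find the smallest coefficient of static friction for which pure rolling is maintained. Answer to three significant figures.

μ_min ≈ 0.229

With I = (1/2)MR², the ratio k = I/(MR²) is 0.5.
Newton's second law down the slope: Mg sinθ − f = Ma. The torque equation fR = Iα (with α = a/R) gives f = kMa.
These give a = g sinθ/(1+k) and the required friction f = kMg sinθ/(1+k).
The normal force is N = Mg cosθ, so μ_min = f/N = k tanθ/(1+k).
μ_min = 0.5 × tan34.5° / 1.5 ≈ 0.229.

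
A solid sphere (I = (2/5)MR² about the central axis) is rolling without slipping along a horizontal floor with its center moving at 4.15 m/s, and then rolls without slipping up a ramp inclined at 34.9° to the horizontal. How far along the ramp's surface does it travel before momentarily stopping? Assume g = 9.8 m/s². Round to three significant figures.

For this body I = (2/5)MR², i.e. k = I/(MR²) = 0.4.
Pure rolling means v = ωR; then KE = ½Mv² + ½I(v/R)² = ½(1+k)Mv² = (7/10)Mv².
Setting this equal to Mgh gives the vertical rise h = (1+k)v₀²/(2g) = 1.4×4.15²/(2×9.8) = 1.23 m.
Along the incline, d = h/sinθ = 1.23/sin34.9° ≈ 2.15 m.

d ≈ 2.15 m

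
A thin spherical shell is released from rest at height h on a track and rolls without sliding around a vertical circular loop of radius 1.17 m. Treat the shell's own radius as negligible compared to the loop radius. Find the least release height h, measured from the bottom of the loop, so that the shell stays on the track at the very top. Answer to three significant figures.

h_min ≈ 3.32 m

The moment of inertia is (2/3)MR², giving k ≡ I/(MR²) = 2/3.
At the top, contact is just lost when gravity alone supplies the centripetal force: Mg = Mv_top²/r, i.e. v_top² = gr.
With ω = v/R, the kinetic energy at speed v is ½(1+k)Mv² = (5/6)Mv².
Energy conservation from release (height h) to the top (height 2r): Mgh = Mg(2r) + (5/6)M·gr.
Thus h_min = 2r + (1+k)r/2 = r(2 + 1.667/2) = 1.17 × 2.833 ≈ 3.32 m.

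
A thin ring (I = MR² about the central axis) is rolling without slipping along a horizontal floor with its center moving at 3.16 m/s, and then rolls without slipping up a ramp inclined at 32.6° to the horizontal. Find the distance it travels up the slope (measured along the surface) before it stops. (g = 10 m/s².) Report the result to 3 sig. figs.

d ≈ 1.85 m

Here I = MR², so the shape factor k = I/(MR²) = 1.
Pure rolling means v = ωR; then KE = ½Mv² + ½I(v/R)² = ½(1+k)Mv² = Mv².
Setting this equal to Mgh gives the vertical rise h = (1+k)v₀²/(2g) = 2×3.16²/(2×10) = 0.9986 m.
Along the incline, d = h/sinθ = 0.9986/sin32.6° ≈ 1.85 m.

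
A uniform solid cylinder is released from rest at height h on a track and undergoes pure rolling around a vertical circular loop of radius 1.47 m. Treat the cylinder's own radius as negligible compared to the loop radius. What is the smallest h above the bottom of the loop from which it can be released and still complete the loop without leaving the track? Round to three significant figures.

With I = (1/2)MR², the ratio k = I/(MR²) is 0.5.
At the top, contact is just lost when gravity alone supplies the centripetal force: Mg = Mv_top²/r, i.e. v_top² = gr.
With ω = v/R, the kinetic energy at speed v is ½(1+k)Mv² = (3/4)Mv².
Energy conservation from release (height h) to the top (height 2r): Mgh = Mg(2r) + (3/4)M·gr.
Thus h_min = 2r + (1+k)r/2 = r(2 + 1.5/2) = 1.47 × 2.75 ≈ 4.04 m.

h_min ≈ 4.04 m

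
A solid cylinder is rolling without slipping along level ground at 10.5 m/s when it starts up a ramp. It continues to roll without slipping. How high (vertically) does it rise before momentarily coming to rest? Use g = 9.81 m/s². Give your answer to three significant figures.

h ≈ 8.43 m

Here I = (1/2)MR², so the shape factor k = I/(MR²) = 0.5.
Pure rolling means v = ωR; then KE = ½Mv² + ½I(v/R)² = ½(1+k)Mv² = (3/4)Mv².
All of this converts to potential energy at the highest point: (3/4)Mv₀² = Mgh.
Thus h = (1+k)v₀²/(2g) = 1.5 × 10.5² / (2 × 9.81) ≈ 8.43 m.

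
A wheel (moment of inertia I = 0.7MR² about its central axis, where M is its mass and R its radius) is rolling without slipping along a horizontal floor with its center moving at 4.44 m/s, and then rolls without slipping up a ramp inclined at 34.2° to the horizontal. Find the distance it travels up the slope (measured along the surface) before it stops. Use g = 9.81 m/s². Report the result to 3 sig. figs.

d ≈ 3.04 m

Here I = 0.7MR², so the shape factor k = I/(MR²) = 0.7.
Since it rolls without slipping, ω = v/R and KE = ½Mv² + ½Iω² = ½(1+k)Mv² = (17/20)Mv².
Setting this equal to Mgh gives the vertical rise h = (1+k)v₀²/(2g) = 1.7×4.44²/(2×9.81) = 1.708 m.
The distance along the slope is d = h/sinθ = 1.708/sin34.2° ≈ 3.04 m.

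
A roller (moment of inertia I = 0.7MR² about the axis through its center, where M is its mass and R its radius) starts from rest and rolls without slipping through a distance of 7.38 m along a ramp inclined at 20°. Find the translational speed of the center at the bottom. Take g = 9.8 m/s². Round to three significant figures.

v ≈ 5.39 m/s

Here I = 0.7MR², so the shape factor k = I/(MR²) = 0.7.
Pure rolling means v = ωR; then KE = ½Mv² + ½I(v/R)² = ½(1+k)Mv² = (17/20)Mv².
The vertical drop is h = L sinθ = 7.38 × sin20° = 2.524 m.
Energy conservation: Mgh = (17/20)Mv², so v = √(2gh/(1+k)) = √(2 × 9.8 × 2.524 / 1.7) ≈ 5.39 m/s.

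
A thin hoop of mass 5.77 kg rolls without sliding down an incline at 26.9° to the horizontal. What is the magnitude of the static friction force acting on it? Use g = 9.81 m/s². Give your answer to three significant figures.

The moment of inertia is MR², giving k ≡ I/(MR²) = 1.
Along the incline Mg sinθ − f = Ma, and torque about the center fR = Iα = kMR²(a/R) gives f = kMa.
Combining, a = g sinθ/(1+k) and f = kMa = kMg sinθ/(1+k).
f = 1 × 5.77 × 9.81 × sin26.9° / 2 ≈ 12.8 N.

f ≈ 12.8 N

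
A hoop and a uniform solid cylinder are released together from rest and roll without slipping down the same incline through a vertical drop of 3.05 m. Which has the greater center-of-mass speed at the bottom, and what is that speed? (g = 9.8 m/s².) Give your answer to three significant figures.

For rolling without slipping, Mgh = ½(1+k)Mv² where k = I/(MR²), so v = √(2gh/(1+k)).
Hoop: k = 1, giving v = √(2×9.8×3.05/2) = 5.467 m/s.
Uniform solid cylinder: k = 0.5, giving v = √(2×9.8×3.05/1.5) = 6.313 m/s.
The smaller k wins: the uniform solid cylinder, at ≈ 6.31 m/s.

the uniform solid cylinder, at v ≈ 6.31 m/s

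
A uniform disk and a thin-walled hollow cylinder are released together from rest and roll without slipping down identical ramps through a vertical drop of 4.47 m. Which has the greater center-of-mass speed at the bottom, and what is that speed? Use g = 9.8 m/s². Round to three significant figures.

For rolling without slipping, Mgh = ½(1+k)Mv² where k = I/(MR²), so v = √(2gh/(1+k)).
Uniform disk: k = 0.5, giving v = √(2×9.8×4.47/1.5) = 7.643 m/s.
Thin-walled hollow cylinder: k = 1, giving v = √(2×9.8×4.47/2) = 6.619 m/s.
The smaller k wins: the uniform disk, at ≈ 7.64 m/s.

the uniform disk, at v ≈ 7.64 m/s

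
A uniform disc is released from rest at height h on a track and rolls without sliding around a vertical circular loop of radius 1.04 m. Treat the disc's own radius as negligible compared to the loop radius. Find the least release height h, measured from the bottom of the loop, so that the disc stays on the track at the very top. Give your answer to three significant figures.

Here I = (1/2)MR², so the shape factor k = I/(MR²) = 0.5.
At the top, contact is just lost when gravity alone supplies the centripetal force: Mg = Mv_top²/r, i.e. v_top² = gr.
With ω = v/R, the kinetic energy at speed v is ½(1+k)Mv² = (3/4)Mv².
Energy conservation from release (height h) to the top (height 2r): Mgh = Mg(2r) + (3/4)M·gr.
Thus h_min = 2r + (1+k)r/2 = r(2 + 1.5/2) = 1.04 × 2.75 ≈ 2.86 m.

h_min ≈ 2.86 m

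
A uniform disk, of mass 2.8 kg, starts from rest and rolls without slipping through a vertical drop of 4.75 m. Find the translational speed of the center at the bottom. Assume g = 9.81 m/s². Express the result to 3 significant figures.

Here I = (1/2)MR², so the shape factor k = I/(MR²) = 0.5.
The rolling condition ω = v/R makes the rotational term ½I(v/R)² = ½kMv², so KE_total = ½(1+k)Mv² = (3/4)Mv².
Energy conservation: Mgh = (3/4)Mv², so v = √(2gh/(1+k)) = √(2 × 9.81 × 4.75 / 1.5) ≈ 7.88 m/s.

v ≈ 7.88 m/s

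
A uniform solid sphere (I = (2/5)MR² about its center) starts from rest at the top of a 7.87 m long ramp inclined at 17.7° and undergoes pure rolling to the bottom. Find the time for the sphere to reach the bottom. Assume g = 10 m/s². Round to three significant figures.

For this body I = (2/5)MR², i.e. k = I/(MR²) = 0.4.
Along the incline Mg sinθ − f = Ma, and torque about the center fR = Iα = kMR²(a/R) gives f = kMa.
Hence a = g sinθ/(1+k) = 10×sin17.7°/1.4 = 2.172 m/s².
With constant a from rest, t = √(2L/a) = √(2·7.87/2.172) ≈ 2.69 s.

t ≈ 2.69 s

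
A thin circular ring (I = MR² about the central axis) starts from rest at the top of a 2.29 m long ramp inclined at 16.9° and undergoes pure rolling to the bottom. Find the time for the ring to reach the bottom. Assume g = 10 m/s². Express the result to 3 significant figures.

Here I = MR², so the shape factor k = I/(MR²) = 1.
Along the incline Mg sinθ − f = Ma, and torque about the center fR = Iα = kMR²(a/R) gives f = kMa.
Hence a = g sinθ/(1+k) = 10×sin16.9°/2 = 1.454 m/s².
With constant a from rest, t = √(2L/a) = √(2·2.29/1.454) ≈ 1.78 s.

t ≈ 1.78 s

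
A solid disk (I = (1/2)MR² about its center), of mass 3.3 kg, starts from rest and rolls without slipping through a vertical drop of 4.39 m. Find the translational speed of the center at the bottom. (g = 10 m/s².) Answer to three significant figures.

The moment of inertia is (1/2)MR², giving k ≡ I/(MR²) = 0.5.
Since it rolls without slipping, ω = v/R and KE = ½Mv² + ½Iω² = ½(1+k)Mv² = (3/4)Mv².
Setting Mgh = (3/4)Mv² gives v = √(2gh/(1+k)) = √(2·10·4.39/1.5) ≈ 7.65 m/s.

v ≈ 7.65 m/s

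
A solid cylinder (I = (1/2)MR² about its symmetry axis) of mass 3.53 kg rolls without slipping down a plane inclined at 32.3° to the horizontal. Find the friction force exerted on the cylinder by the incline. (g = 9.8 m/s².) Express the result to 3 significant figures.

With I = (1/2)MR², the ratio k = I/(MR²) is 0.5.
Newton's second law down the slope: Mg sinθ − f = Ma. The torque equation fR = Iα (with α = a/R) gives f = kMa.
Combining, a = g sinθ/(1+k) and f = kMa = kMg sinθ/(1+k).
f = 0.5 × 3.53 × 9.8 × sin32.3° / 1.5 ≈ 6.16 N.

f ≈ 6.16 N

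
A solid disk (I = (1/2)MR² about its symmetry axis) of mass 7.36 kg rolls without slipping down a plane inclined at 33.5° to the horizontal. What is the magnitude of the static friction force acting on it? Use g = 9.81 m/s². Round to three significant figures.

f ≈ 13.3 N

With I = (1/2)MR², the ratio k = I/(MR²) is 0.5.
Translational: Mg sinθ − f = Ma. Rotational about the CM: fR = Iα = kMRa, so f = kMa.
Combining, a = g sinθ/(1+k) and f = kMa = kMg sinθ/(1+k).
f = 0.5 × 7.36 × 9.81 × sin33.5° / 1.5 ≈ 13.3 N.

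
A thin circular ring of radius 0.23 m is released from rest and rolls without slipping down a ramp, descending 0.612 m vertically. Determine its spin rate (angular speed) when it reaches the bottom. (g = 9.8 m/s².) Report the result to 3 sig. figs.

ω ≈ 10.6 rad/s

The moment of inertia is MR², giving k ≡ I/(MR²) = 1.
The rolling condition ω = v/R makes the rotational term ½I(v/R)² = ½kMv², so KE_total = ½(1+k)Mv² = Mv².
Energy conservation Mgh = ½(1+k)Mv² gives v = √(2gh/(1+k)) = √(2 × 9.8 × 0.612 / 2) = 2.449 m/s.
Then ω = v/R = 2.449 / 0.23 ≈ 10.6 rad/s.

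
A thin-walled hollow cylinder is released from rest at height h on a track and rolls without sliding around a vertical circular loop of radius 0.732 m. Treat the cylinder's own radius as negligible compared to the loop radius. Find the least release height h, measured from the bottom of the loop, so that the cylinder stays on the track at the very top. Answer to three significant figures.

h_min ≈ 2.20 m

With I = MR², the ratio k = I/(MR²) is 1.
At the top of the loop, the minimum-contact condition is Mg = Mv_top²/r, so v_top² = gr.
With ω = v/R, the kinetic energy at speed v is ½(1+k)Mv² = Mv².
Energy conservation from release (height h) to the top (height 2r): Mgh = Mg(2r) + M·gr.
Thus h_min = 2r + (1+k)r/2 = r(2 + 2/2) = 0.732 × 3 ≈ 2.20 m.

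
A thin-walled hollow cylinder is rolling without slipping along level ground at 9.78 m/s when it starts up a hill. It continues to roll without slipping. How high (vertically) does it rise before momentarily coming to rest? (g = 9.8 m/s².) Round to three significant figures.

h ≈ 9.76 m

With I = MR², the ratio k = I/(MR²) is 1.
Rolling without slipping gives ω = v/R, so the total kinetic energy is ½Mv² + ½Iω² = ½(1+k)Mv² = Mv².
All of this converts to potential energy at the highest point: Mv₀² = Mgh.
Thus h = (1+k)v₀²/(2g) = 2 × 9.78² / (2 × 9.8) ≈ 9.76 m.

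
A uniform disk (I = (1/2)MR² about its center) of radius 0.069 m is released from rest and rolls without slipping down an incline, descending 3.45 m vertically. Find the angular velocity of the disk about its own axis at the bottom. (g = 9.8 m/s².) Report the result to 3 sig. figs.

ω ≈ 97.3 rad/s

The moment of inertia is (1/2)MR², giving k ≡ I/(MR²) = 0.5.
Since it rolls without slipping, ω = v/R and KE = ½Mv² + ½Iω² = ½(1+k)Mv² = (3/4)Mv².
Energy conservation Mgh = ½(1+k)Mv² gives v = √(2gh/(1+k)) = √(2 × 9.8 × 3.45 / 1.5) = 6.714 m/s.
The angular speed follows from ω = v/R = 6.714/0.069 ≈ 97.3 rad/s.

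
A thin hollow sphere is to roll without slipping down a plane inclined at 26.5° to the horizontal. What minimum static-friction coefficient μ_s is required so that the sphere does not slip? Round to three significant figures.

μ_min ≈ 0.199

For this body I = (2/3)MR², i.e. k = I/(MR²) = 2/3.
Newton's second law down the slope: Mg sinθ − f = Ma. The torque equation fR = Iα (with α = a/R) gives f = kMa.
These give a = g sinθ/(1+k) and the required friction f = kMg sinθ/(1+k).
With N = Mg cosθ, the no-slip condition f ≤ μN gives μ_min = f/N = k tanθ/(1+k).
μ_min = (2/3) × tan26.5° / 1.667 ≈ 0.199.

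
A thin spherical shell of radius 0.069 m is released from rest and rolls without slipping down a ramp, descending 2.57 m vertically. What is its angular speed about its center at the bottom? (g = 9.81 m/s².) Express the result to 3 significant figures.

ω ≈ 79.7 rad/s

Here I = (2/3)MR², so the shape factor k = I/(MR²) = 2/3.
Since it rolls without slipping, ω = v/R and KE = ½Mv² + ½Iω² = ½(1+k)Mv² = (5/6)Mv².
Energy conservation Mgh = ½(1+k)Mv² gives v = √(2gh/(1+k)) = √(2 × 9.81 × 2.57 / 1.667) = 5.5 m/s.
Then ω = v/R = 5.5 / 0.069 ≈ 79.7 rad/s.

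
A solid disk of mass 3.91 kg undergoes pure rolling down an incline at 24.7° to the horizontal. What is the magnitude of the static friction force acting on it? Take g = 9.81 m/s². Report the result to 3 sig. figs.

For this body I = (1/2)MR², i.e. k = I/(MR²) = 0.5.
Translational: Mg sinθ − f = Ma. Rotational about the CM: fR = Iα = kMRa, so f = kMa.
Combining, a = g sinθ/(1+k) and f = kMa = kMg sinθ/(1+k).
f = 0.5 × 3.91 × 9.81 × sin24.7° / 1.5 ≈ 5.34 N.

f ≈ 5.34 N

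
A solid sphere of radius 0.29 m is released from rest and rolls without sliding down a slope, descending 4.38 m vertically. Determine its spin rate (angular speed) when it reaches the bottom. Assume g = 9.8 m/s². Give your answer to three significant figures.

Here I = (2/5)MR², so the shape factor k = I/(MR²) = 0.4.
Since it rolls without slipping, ω = v/R and KE = ½Mv² + ½Iω² = ½(1+k)Mv² = (7/10)Mv².
Energy conservation Mgh = ½(1+k)Mv² gives v = √(2gh/(1+k)) = √(2 × 9.8 × 4.38 / 1.4) = 7.831 m/s.
Then ω = v/R = 7.831 / 0.29 ≈ 27.0 rad/s.

ω ≈ 27.0 rad/s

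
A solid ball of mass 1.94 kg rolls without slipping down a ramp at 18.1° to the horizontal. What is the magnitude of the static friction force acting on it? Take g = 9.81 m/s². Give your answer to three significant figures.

f ≈ 1.69 N

Here I = (2/5)MR², so the shape factor k = I/(MR²) = 0.4.
Translational: Mg sinθ − f = Ma. Rotational about the CM: fR = Iα = kMRa, so f = kMa.
Combining, a = g sinθ/(1+k) and f = kMa = kMg sinθ/(1+k).
f = 0.4 × 1.94 × 9.81 × sin18.1° / 1.4 ≈ 1.69 N.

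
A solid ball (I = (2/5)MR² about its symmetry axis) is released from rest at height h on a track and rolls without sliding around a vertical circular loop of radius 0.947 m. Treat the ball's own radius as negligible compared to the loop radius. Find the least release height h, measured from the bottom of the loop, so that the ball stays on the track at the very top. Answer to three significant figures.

h_min ≈ 2.56 m

The moment of inertia is (2/5)MR², giving k ≡ I/(MR²) = 0.4.
At the top, contact is just lost when gravity alone supplies the centripetal force: Mg = Mv_top²/r, i.e. v_top² = gr.
With ω = v/R, the kinetic energy at speed v is ½(1+k)Mv² = (7/10)Mv².
Energy conservation from release (height h) to the top (height 2r): Mgh = Mg(2r) + (7/10)M·gr.
Thus h_min = 2r + (1+k)r/2 = r(2 + 1.4/2) = 0.947 × 2.7 ≈ 2.56 m.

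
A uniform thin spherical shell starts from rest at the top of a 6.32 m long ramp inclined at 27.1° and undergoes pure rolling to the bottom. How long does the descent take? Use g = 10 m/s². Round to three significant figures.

With I = (2/3)MR², the ratio k = I/(MR²) is 2/3.
Newton's second law down the slope: Mg sinθ − f = Ma. The torque equation fR = Iα (with α = a/R) gives f = kMa.
Hence a = g sinθ/(1+k) = 10×sin27.1°/1.667 = 2.733 m/s².
With constant a from rest, t = √(2L/a) = √(2·6.32/2.733) ≈ 2.15 s.

t ≈ 2.15 s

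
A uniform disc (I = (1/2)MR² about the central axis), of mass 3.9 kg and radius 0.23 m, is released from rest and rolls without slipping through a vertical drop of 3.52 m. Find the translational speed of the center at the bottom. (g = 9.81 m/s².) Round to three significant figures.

v ≈ 6.79 m/s

Here I = (1/2)MR², so the shape factor k = I/(MR²) = 0.5.
Rolling without slipping gives ω = v/R, so the total kinetic energy is ½Mv² + ½Iω² = ½(1+k)Mv² = (3/4)Mv².
Energy conservation: Mgh = (3/4)Mv², so v = √(2gh/(1+k)) = √(2 × 9.81 × 3.52 / 1.5) ≈ 6.79 m/s.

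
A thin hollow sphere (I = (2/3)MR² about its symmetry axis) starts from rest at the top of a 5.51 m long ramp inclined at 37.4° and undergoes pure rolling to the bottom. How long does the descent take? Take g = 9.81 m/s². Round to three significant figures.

t ≈ 1.76 s

The moment of inertia is (2/3)MR², giving k ≡ I/(MR²) = 2/3.
Along the incline Mg sinθ − f = Ma, and torque about the center fR = Iα = kMR²(a/R) gives f = kMa.
Hence a = g sinθ/(1+k) = 9.81×sin37.4°/1.667 = 3.575 m/s².
With constant a from rest, t = √(2L/a) = √(2·5.51/3.575) ≈ 1.76 s.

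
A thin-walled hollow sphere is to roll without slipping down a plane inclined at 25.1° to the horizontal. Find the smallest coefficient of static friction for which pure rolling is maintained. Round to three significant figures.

μ_min ≈ 0.187

For this body I = (2/3)MR², i.e. k = I/(MR²) = 2/3.
Translational: Mg sinθ − f = Ma. Rotational about the CM: fR = Iα = kMRa, so f = kMa.
These give a = g sinθ/(1+k) and the required friction f = kMg sinθ/(1+k).
The normal force is N = Mg cosθ, so μ_min = f/N = k tanθ/(1+k).
μ_min = (2/3) × tan25.1° / 1.667 ≈ 0.187.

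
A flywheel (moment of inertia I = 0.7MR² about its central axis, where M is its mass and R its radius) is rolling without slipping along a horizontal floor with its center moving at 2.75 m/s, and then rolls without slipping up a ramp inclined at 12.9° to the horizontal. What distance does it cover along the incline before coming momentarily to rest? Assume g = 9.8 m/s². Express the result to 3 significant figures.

For this body I = 0.7MR², i.e. k = I/(MR²) = 0.7.
Since it rolls without slipping, ω = v/R and KE = ½Mv² + ½Iω² = ½(1+k)Mv² = (17/20)Mv².
Setting this equal to Mgh gives the vertical rise h = (1+k)v₀²/(2g) = 1.7×2.75²/(2×9.8) = 0.6559 m.
The distance along the slope is d = h/sinθ = 0.6559/sin12.9° ≈ 2.94 m.

d ≈ 2.94 m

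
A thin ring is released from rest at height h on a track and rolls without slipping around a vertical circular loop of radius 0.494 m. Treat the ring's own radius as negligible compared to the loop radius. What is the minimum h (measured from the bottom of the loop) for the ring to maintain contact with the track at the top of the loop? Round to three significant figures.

Here I = MR², so the shape factor k = I/(MR²) = 1.
At the top, contact is just lost when gravity alone supplies the centripetal force: Mg = Mv_top²/r, i.e. v_top² = gr.
With ω = v/R, the kinetic energy at speed v is ½(1+k)Mv² = Mv².
Energy conservation from release (height h) to the top (height 2r): Mgh = Mg(2r) + M·gr.
Thus h_min = 2r + (1+k)r/2 = r(2 + 2/2) = 0.494 × 3 ≈ 1.48 m.

h_min ≈ 1.48 m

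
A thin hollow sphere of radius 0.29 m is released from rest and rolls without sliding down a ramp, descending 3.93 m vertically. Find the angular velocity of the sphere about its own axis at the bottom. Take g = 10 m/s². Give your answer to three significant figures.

The moment of inertia is (2/3)MR², giving k ≡ I/(MR²) = 2/3.
The rolling condition ω = v/R makes the rotational term ½I(v/R)² = ½kMv², so KE_total = ½(1+k)Mv² = (5/6)Mv².
Energy conservation Mgh = ½(1+k)Mv² gives v = √(2gh/(1+k)) = √(2 × 10 × 3.93 / 1.667) = 6.867 m/s.
The angular speed follows from ω = v/R = 6.867/0.29 ≈ 23.7 rad/s.

ω ≈ 23.7 rad/s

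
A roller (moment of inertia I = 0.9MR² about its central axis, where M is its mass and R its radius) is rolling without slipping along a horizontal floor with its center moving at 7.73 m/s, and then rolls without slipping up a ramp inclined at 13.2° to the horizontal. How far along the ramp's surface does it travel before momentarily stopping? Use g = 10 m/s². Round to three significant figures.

Here I = 0.9MR², so the shape factor k = I/(MR²) = 0.9.
Since it rolls without slipping, ω = v/R and KE = ½Mv² + ½Iω² = ½(1+k)Mv² = (19/20)Mv².
Setting this equal to Mgh gives the vertical rise h = (1+k)v₀²/(2g) = 1.9×7.73²/(2×10) = 5.677 m.
The distance along the slope is d = h/sinθ = 5.677/sin13.2° ≈ 24.9 m.

d ≈ 24.9 m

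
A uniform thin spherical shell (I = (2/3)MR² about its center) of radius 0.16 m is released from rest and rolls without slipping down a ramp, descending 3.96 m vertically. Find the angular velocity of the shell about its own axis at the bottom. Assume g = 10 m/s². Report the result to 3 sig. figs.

Here I = (2/3)MR², so the shape factor k = I/(MR²) = 2/3.
Rolling without slipping gives ω = v/R, so the total kinetic energy is ½Mv² + ½Iω² = ½(1+k)Mv² = (5/6)Mv².
Energy conservation Mgh = ½(1+k)Mv² gives v = √(2gh/(1+k)) = √(2 × 10 × 3.96 / 1.667) = 6.893 m/s.
Then ω = v/R = 6.893 / 0.16 ≈ 43.1 rad/s.

ω ≈ 43.1 rad/s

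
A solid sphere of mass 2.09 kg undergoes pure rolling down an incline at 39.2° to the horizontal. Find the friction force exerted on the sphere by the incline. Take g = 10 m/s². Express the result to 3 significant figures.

f ≈ 3.77 N

For this body I = (2/5)MR², i.e. k = I/(MR²) = 0.4.
Newton's second law down the slope: Mg sinθ − f = Ma. The torque equation fR = Iα (with α = a/R) gives f = kMa.
Combining, a = g sinθ/(1+k) and f = kMa = kMg sinθ/(1+k).
f = 0.4 × 2.09 × 10 × sin39.2° / 1.4 ≈ 3.77 N.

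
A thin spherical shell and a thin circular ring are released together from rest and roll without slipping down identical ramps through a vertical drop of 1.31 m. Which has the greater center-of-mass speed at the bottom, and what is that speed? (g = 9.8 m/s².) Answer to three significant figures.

the thin spherical shell, at v ≈ 3.92 m/s

For rolling without slipping, Mgh = ½(1+k)Mv² where k = I/(MR²), so v = √(2gh/(1+k)).
Thin spherical shell: k = 2/3, giving v = √(2×9.8×1.31/1.667) = 3.925 m/s.
Thin circular ring: k = 1, giving v = √(2×9.8×1.31/2) = 3.583 m/s.
The smaller k wins: the thin spherical shell, at ≈ 3.92 m/s.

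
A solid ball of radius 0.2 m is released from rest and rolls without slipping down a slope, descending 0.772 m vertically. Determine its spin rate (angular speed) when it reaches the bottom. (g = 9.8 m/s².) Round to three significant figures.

With I = (2/5)MR², the ratio k = I/(MR²) is 0.4.
Pure rolling means v = ωR; then KE = ½Mv² + ½I(v/R)² = ½(1+k)Mv² = (7/10)Mv².
Energy conservation Mgh = ½(1+k)Mv² gives v = √(2gh/(1+k)) = √(2 × 9.8 × 0.772 / 1.4) = 3.288 m/s.
Then ω = v/R = 3.288 / 0.2 ≈ 16.4 rad/s.

ω ≈ 16.4 rad/s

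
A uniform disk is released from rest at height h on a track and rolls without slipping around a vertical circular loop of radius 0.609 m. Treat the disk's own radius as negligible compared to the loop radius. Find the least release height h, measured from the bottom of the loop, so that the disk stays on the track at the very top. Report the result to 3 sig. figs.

h_min ≈ 1.67 m

Here I = (1/2)MR², so the shape factor k = I/(MR²) = 0.5.
At the top, contact is just lost when gravity alone supplies the centripetal force: Mg = Mv_top²/r, i.e. v_top² = gr.
With ω = v/R, the kinetic energy at speed v is ½(1+k)Mv² = (3/4)Mv².
Energy conservation from release (height h) to the top (height 2r): Mgh = Mg(2r) + (3/4)M·gr.
Thus h_min = 2r + (1+k)r/2 = r(2 + 1.5/2) = 0.609 × 2.75 ≈ 1.67 m.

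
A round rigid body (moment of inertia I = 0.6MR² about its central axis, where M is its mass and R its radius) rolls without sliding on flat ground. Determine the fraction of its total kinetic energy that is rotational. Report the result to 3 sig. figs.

With I = 0.6MR², the ratio k = I/(MR²) is 0.6.
Since ω = v/R, the translational part is ½Mv² and the rotational part is ½I(v/R)² = ½kMv²; the total is ½(1+k)Mv².
The rotational fraction is therefore k/(1+k) = 0.6/1.6 ≈ 0.375.

fraction ≈ 0.375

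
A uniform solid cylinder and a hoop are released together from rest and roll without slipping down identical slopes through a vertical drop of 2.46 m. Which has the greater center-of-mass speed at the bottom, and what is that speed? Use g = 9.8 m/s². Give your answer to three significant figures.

the uniform solid cylinder, at v ≈ 5.67 m/s

For rolling without slipping, Mgh = ½(1+k)Mv² where k = I/(MR²), so v = √(2gh/(1+k)).
Uniform solid cylinder: k = 0.5, giving v = √(2×9.8×2.46/1.5) = 5.67 m/s.
Hoop: k = 1, giving v = √(2×9.8×2.46/2) = 4.91 m/s.
The smaller k wins: the uniform solid cylinder, at ≈ 5.67 m/s.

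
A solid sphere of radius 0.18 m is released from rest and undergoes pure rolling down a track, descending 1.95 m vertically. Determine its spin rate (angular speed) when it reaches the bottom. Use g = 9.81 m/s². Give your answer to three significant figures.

ω ≈ 29.0 rad/s

The moment of inertia is (2/5)MR², giving k ≡ I/(MR²) = 0.4.
Rolling without slipping gives ω = v/R, so the total kinetic energy is ½Mv² + ½Iω² = ½(1+k)Mv² = (7/10)Mv².
Energy conservation Mgh = ½(1+k)Mv² gives v = √(2gh/(1+k)) = √(2 × 9.81 × 1.95 / 1.4) = 5.228 m/s.
The angular speed follows from ω = v/R = 5.228/0.18 ≈ 29.0 rad/s.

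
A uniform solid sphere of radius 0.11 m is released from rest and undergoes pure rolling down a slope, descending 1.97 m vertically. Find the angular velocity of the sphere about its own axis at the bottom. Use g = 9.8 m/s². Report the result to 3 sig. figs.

The moment of inertia is (2/5)MR², giving k ≡ I/(MR²) = 0.4.
Since it rolls without slipping, ω = v/R and KE = ½Mv² + ½Iω² = ½(1+k)Mv² = (7/10)Mv².
Energy conservation Mgh = ½(1+k)Mv² gives v = √(2gh/(1+k)) = √(2 × 9.8 × 1.97 / 1.4) = 5.252 m/s.
The angular speed follows from ω = v/R = 5.252/0.11 ≈ 47.7 rad/s.

ω ≈ 47.7 rad/s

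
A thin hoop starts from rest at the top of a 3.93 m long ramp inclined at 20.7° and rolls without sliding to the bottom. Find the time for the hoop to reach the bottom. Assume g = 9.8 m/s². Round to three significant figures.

t ≈ 2.13 s

The moment of inertia is MR², giving k ≡ I/(MR²) = 1.
Newton's second law down the slope: Mg sinθ − f = Ma. The torque equation fR = Iα (with α = a/R) gives f = kMa.
Hence a = g sinθ/(1+k) = 9.8×sin20.7°/2 = 1.732 m/s².
Starting from rest, L = ½at², so t = √(2L/a) = √(2×3.93/1.732) ≈ 2.13 s.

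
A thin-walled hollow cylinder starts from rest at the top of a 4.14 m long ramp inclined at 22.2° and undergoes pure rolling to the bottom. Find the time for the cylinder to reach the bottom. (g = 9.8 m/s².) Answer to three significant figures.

t ≈ 2.11 s

For this body I = MR², i.e. k = I/(MR²) = 1.
Translational: Mg sinθ − f = Ma. Rotational about the CM: fR = Iα = kMRa, so f = kMa.
Hence a = g sinθ/(1+k) = 9.8×sin22.2°/2 = 1.851 m/s².
With constant a from rest, t = √(2L/a) = √(2·4.14/1.851) ≈ 2.11 s.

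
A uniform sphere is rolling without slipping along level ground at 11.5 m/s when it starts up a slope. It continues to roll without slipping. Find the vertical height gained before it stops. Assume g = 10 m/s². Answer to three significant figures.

h ≈ 9.26 m

For this body I = (2/5)MR², i.e. k = I/(MR²) = 0.4.
Since it rolls without slipping, ω = v/R and KE = ½Mv² + ½Iω² = ½(1+k)Mv² = (7/10)Mv².
At the top the kinetic energy is zero, so (7/10)Mv₀² = Mgh.
Thus h = (1+k)v₀²/(2g) = 1.4 × 11.5² / (2 × 10) ≈ 9.26 m.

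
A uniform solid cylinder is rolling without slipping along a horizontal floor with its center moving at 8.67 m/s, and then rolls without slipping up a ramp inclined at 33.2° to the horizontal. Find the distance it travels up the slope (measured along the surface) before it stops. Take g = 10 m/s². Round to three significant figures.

d ≈ 10.3 m

The moment of inertia is (1/2)MR², giving k ≡ I/(MR²) = 0.5.
The rolling condition ω = v/R makes the rotational term ½I(v/R)² = ½kMv², so KE_total = ½(1+k)Mv² = (3/4)Mv².
Setting this equal to Mgh gives the vertical rise h = (1+k)v₀²/(2g) = 1.5×8.67²/(2×10) = 5.638 m.
Along the incline, d = h/sinθ = 5.638/sin33.2° ≈ 10.3 m.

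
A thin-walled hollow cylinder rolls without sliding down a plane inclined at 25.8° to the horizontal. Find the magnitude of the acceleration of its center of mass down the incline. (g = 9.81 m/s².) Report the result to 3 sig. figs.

With I = MR², the ratio k = I/(MR²) is 1.
Translational: Mg sinθ − f = Ma. Rotational about the CM: fR = Iα = kMRa, so f = kMa.
Eliminating f: Mg sinθ = (1+k)Ma, so a = g sinθ/(1+k) = 9.81 × sin25.8° / 2 ≈ 2.13 m/s².

a ≈ 2.13 m/s²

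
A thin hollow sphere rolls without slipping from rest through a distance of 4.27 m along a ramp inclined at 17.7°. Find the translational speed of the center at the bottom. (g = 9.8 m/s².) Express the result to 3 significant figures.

Here I = (2/3)MR², so the shape factor k = I/(MR²) = 2/3.
Rolling without slipping gives ω = v/R, so the total kinetic energy is ½Mv² + ½Iω² = ½(1+k)Mv² = (5/6)Mv².
The vertical drop is h = L sinθ = 4.27 × sin17.7° = 1.298 m.
Energy conservation: Mgh = (5/6)Mv², so v = √(2gh/(1+k)) = √(2 × 9.8 × 1.298 / 1.667) ≈ 3.91 m/s.

v ≈ 3.91 m/s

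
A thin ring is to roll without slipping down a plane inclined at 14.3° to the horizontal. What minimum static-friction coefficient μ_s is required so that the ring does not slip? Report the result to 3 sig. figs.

The moment of inertia is MR², giving k ≡ I/(MR²) = 1.
Newton's second law down the slope: Mg sinθ − f = Ma. The torque equation fR = Iα (with α = a/R) gives f = kMa.
These give a = g sinθ/(1+k) and the required friction f = kMg sinθ/(1+k).
The normal force is N = Mg cosθ, so μ_min = f/N = k tanθ/(1+k).
μ_min = 1 × tan14.3° / 2 ≈ 0.127.

μ_min ≈ 0.127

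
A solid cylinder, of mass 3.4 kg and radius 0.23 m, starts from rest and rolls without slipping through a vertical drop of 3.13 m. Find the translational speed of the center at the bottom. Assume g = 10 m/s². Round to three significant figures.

v ≈ 6.46 m/s

With I = (1/2)MR², the ratio k = I/(MR²) is 0.5.
Since it rolls without slipping, ω = v/R and KE = ½Mv² + ½Iω² = ½(1+k)Mv² = (3/4)Mv².
Setting Mgh = (3/4)Mv² gives v = √(2gh/(1+k)) = √(2·10·3.13/1.5) ≈ 6.46 m/s.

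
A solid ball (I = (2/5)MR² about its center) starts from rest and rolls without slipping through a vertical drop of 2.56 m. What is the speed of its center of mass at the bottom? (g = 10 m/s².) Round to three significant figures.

v ≈ 6.05 m/s

Here I = (2/5)MR², so the shape factor k = I/(MR²) = 0.4.
The rolling condition ω = v/R makes the rotational term ½I(v/R)² = ½kMv², so KE_total = ½(1+k)Mv² = (7/10)Mv².
Setting Mgh = (7/10)Mv² gives v = √(2gh/(1+k)) = √(2·10·2.56/1.4) ≈ 6.05 m/s.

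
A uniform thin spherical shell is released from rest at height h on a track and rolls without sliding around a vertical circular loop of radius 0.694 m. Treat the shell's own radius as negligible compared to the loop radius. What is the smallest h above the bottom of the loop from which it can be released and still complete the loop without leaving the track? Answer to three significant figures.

h_min ≈ 1.97 m

For this body I = (2/3)MR², i.e. k = I/(MR²) = 2/3.
At the top of the loop, the minimum-contact condition is Mg = Mv_top²/r, so v_top² = gr.
With ω = v/R, the kinetic energy at speed v is ½(1+k)Mv² = (5/6)Mv².
Energy conservation from release (height h) to the top (height 2r): Mgh = Mg(2r) + (5/6)M·gr.
Thus h_min = 2r + (1+k)r/2 = r(2 + 1.667/2) = 0.694 × 2.833 ≈ 1.97 m.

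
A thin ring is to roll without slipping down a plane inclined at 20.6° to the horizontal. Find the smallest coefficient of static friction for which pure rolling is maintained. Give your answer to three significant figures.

With I = MR², the ratio k = I/(MR²) is 1.
Newton's second law down the slope: Mg sinθ − f = Ma. The torque equation fR = Iα (with α = a/R) gives f = kMa.
These give a = g sinθ/(1+k) and the required friction f = kMg sinθ/(1+k).
With N = Mg cosθ, the no-slip condition f ≤ μN gives μ_min = f/N = k tanθ/(1+k).
μ_min = 1 × tan20.6° / 2 ≈ 0.188.

μ_min ≈ 0.188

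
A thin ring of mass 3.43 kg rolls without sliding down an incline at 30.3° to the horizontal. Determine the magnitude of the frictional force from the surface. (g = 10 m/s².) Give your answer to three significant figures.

For this body I = MR², i.e. k = I/(MR²) = 1.
Newton's second law down the slope: Mg sinθ − f = Ma. The torque equation fR = Iα (with α = a/R) gives f = kMa.
Combining, a = g sinθ/(1+k) and f = kMa = kMg sinθ/(1+k).
f = 1 × 3.43 × 10 × sin30.3° / 2 ≈ 8.65 N.

f ≈ 8.65 N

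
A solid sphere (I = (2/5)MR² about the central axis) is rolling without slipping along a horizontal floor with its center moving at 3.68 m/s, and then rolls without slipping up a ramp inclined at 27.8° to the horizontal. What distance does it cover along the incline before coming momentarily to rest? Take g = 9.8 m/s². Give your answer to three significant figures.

d ≈ 2.07 m

For this body I = (2/5)MR², i.e. k = I/(MR²) = 0.4.
The rolling condition ω = v/R makes the rotational term ½I(v/R)² = ½kMv², so KE_total = ½(1+k)Mv² = (7/10)Mv².
Setting this equal to Mgh gives the vertical rise h = (1+k)v₀²/(2g) = 1.4×3.68²/(2×9.8) = 0.9673 m.
Along the incline, d = h/sinθ = 0.9673/sin27.8° ≈ 2.07 m.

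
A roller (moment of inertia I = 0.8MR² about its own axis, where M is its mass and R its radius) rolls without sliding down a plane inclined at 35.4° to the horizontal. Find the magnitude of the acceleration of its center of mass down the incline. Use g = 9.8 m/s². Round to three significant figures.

a ≈ 3.15 m/s²

With I = 0.8MR², the ratio k = I/(MR²) is 0.8.
Translational: Mg sinθ − f = Ma. Rotational about the CM: fR = Iα = kMRa, so f = kMa.
Eliminating f: Mg sinθ = (1+k)Ma, so a = g sinθ/(1+k) = 9.8 × sin35.4° / 1.8 ≈ 3.15 m/s².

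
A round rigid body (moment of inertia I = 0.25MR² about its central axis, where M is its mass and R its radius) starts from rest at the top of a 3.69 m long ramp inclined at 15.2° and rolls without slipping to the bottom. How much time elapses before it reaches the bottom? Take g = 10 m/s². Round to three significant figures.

t ≈ 1.88 s

For this body I = 0.25MR², i.e. k = I/(MR²) = 0.25.
Newton's second law down the slope: Mg sinθ − f = Ma. The torque equation fR = Iα (with α = a/R) gives f = kMa.
Hence a = g sinθ/(1+k) = 10×sin15.2°/1.25 = 2.098 m/s².
Starting from rest, L = ½at², so t = √(2L/a) = √(2×3.69/2.098) ≈ 1.88 s.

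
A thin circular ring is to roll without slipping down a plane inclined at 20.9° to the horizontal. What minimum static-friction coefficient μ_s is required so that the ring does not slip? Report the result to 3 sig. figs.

For this body I = MR², i.e. k = I/(MR²) = 1.
Newton's second law down the slope: Mg sinθ − f = Ma. The torque equation fR = Iα (with α = a/R) gives f = kMa.
These give a = g sinθ/(1+k) and the required friction f = kMg sinθ/(1+k).
With N = Mg cosθ, the no-slip condition f ≤ μN gives μ_min = f/N = k tanθ/(1+k).
μ_min = 1 × tan20.9° / 2 ≈ 0.191.

μ_min ≈ 0.191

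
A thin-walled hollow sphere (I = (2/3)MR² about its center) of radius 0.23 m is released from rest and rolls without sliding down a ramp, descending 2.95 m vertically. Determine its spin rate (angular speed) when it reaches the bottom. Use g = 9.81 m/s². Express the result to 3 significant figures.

Here I = (2/3)MR², so the shape factor k = I/(MR²) = 2/3.
Rolling without slipping gives ω = v/R, so the total kinetic energy is ½Mv² + ½Iω² = ½(1+k)Mv² = (5/6)Mv².
Energy conservation Mgh = ½(1+k)Mv² gives v = √(2gh/(1+k)) = √(2 × 9.81 × 2.95 / 1.667) = 5.893 m/s.
Then ω = v/R = 5.893 / 0.23 ≈ 25.6 rad/s.

ω ≈ 25.6 rad/s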